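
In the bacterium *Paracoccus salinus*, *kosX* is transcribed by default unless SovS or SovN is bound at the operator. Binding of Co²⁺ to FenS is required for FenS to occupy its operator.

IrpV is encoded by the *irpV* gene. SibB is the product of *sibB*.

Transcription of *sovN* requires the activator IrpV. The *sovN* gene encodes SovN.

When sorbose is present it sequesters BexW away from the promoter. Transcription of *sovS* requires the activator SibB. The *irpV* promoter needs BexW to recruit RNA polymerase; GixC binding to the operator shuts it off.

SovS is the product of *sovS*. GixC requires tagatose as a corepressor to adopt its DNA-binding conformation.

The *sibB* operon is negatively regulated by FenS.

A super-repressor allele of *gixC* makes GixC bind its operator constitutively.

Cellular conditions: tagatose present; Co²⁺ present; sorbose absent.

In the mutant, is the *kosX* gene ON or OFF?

Co²⁺ is present, so FenS is active.
With repressor FenS bound, *sibB* is not transcribed.
So SibB is not produced.
Required activator SibB is absent, so *sovS* is not transcribed.
So SovS is not produced.
GixC is constitutively active in this strain.
Sorbose is absent, so BexW is active.
With repressor GixC bound, *irpV* is not transcribed.
So IrpV is not produced.
Required activator IrpV is absent, so *sovN* is not transcribed.
So SovN is not produced.
With no repressor bound, *kosX* is transcribed.

ON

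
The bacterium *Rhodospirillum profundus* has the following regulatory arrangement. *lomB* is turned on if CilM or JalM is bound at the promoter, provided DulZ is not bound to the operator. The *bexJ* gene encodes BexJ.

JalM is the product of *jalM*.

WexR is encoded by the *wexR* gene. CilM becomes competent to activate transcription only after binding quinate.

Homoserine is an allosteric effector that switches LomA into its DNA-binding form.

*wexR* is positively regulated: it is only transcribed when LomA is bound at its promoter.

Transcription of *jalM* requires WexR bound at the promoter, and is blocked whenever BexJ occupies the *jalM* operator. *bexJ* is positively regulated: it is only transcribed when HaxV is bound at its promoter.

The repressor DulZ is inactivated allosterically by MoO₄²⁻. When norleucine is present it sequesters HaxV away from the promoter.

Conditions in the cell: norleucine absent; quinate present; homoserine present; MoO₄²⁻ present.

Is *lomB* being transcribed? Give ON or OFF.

MoO₄²⁻ is present, so DulZ is inactive.
Quinate is present, so CilM is active.
Homoserine is present, so LomA is active.
No repressor is bound and LomA is active, so *wexR* is transcribed.
So WexR is produced and active.
Norleucine is absent, so HaxV is active.
No repressor is bound and HaxV is active, so *bexJ* is transcribed.
So BexJ is produced and active.
With repressor BexJ bound, *jalM* is not transcribed.
So JalM is not produced.
Activator CilM is present, so *lomB* is transcribed.

ON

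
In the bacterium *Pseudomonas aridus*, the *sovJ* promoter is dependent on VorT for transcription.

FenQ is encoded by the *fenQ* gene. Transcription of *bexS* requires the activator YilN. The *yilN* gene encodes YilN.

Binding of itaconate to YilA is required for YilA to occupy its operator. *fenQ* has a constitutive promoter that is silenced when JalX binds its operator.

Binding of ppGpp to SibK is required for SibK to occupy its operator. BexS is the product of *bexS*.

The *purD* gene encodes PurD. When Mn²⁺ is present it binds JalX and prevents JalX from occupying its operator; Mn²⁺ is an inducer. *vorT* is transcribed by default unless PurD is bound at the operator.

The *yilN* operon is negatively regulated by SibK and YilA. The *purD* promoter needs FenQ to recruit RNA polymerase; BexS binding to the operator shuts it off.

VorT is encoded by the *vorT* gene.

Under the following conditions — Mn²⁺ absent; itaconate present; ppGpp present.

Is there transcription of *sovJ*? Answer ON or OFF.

ppGpp is present, so SibK is active.
Itaconate is present, so YilA is active.
With repressor SibK bound, *yilN* is not transcribed.
So YilN is not produced.
Required activator YilN is absent, so *bexS* is not transcribed.
So BexS is not produced.
Mn²⁺ is absent, so JalX is active.
With repressor JalX bound, *fenQ* is not transcribed.
So FenQ is not produced.
Required activator FenQ is absent, so *purD* is not transcribed.
So PurD is not produced.
With no repressor bound, *vorT* is transcribed.
So VorT is produced and active.
No repressor is bound and VorT is active, so *sovJ* is transcribed.

ON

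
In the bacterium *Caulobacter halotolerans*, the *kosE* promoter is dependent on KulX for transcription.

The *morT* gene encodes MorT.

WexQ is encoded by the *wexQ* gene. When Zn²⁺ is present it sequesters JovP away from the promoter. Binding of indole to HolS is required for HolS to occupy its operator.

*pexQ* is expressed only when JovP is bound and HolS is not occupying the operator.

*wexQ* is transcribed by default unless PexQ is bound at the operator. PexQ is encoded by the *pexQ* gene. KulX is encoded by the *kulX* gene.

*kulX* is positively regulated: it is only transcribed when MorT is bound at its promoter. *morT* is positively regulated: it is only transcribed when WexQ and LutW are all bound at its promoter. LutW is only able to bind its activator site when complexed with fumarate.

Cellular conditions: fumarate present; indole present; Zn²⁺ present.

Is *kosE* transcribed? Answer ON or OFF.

Zn²⁺ is present, so JovP is inactive.
Indole is present, so HolS is active.
With repressor HolS bound, *pexQ* is not transcribed.
So PexQ is not produced.
With no repressor bound, *wexQ* is transcribed.
So WexQ is produced and active.
Fumarate is present, so LutW is active.
No repressor is bound and WexQ and LutW are active, so *morT* is transcribed.
So MorT is produced and active.
No repressor is bound and MorT is active, so *kulX* is transcribed.
So KulX is produced and active.
No repressor is bound and KulX is active, so *kosE* is transcribed.

ON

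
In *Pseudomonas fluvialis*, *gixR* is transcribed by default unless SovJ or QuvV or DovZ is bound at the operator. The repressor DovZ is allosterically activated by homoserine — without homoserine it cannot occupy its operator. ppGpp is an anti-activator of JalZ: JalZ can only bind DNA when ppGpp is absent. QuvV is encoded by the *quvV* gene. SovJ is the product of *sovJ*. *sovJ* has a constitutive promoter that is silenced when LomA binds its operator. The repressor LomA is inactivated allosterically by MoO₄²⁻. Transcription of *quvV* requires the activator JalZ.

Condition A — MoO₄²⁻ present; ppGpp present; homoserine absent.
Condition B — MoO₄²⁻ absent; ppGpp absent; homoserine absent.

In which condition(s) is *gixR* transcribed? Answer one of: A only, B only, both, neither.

Condition A:
MoO₄²⁻ is present, so LomA is inactive.
With no repressor bound, *sovJ* is transcribed.
So SovJ is produced and active.
ppGpp is present, so JalZ is inactive.
Required activator JalZ is absent, so *quvV* is not transcribed.
So QuvV is not produced.
Homoserine is absent, so DovZ is inactive.
With repressor SovJ bound, *gixR* is not transcribed.
→ *gixR* is OFF in A.
Condition B:
MoO₄²⁻ is absent, so LomA is active.
With repressor LomA bound, *sovJ* is not transcribed.
So SovJ is not produced.
ppGpp is absent, so JalZ is active.
No repressor is bound and JalZ is active, so *quvV* is transcribed.
So QuvV is produced and active.
Homoserine is absent, so DovZ is inactive.
With repressor QuvV bound, *gixR* is not transcribed.
→ *gixR* is OFF in B.

neither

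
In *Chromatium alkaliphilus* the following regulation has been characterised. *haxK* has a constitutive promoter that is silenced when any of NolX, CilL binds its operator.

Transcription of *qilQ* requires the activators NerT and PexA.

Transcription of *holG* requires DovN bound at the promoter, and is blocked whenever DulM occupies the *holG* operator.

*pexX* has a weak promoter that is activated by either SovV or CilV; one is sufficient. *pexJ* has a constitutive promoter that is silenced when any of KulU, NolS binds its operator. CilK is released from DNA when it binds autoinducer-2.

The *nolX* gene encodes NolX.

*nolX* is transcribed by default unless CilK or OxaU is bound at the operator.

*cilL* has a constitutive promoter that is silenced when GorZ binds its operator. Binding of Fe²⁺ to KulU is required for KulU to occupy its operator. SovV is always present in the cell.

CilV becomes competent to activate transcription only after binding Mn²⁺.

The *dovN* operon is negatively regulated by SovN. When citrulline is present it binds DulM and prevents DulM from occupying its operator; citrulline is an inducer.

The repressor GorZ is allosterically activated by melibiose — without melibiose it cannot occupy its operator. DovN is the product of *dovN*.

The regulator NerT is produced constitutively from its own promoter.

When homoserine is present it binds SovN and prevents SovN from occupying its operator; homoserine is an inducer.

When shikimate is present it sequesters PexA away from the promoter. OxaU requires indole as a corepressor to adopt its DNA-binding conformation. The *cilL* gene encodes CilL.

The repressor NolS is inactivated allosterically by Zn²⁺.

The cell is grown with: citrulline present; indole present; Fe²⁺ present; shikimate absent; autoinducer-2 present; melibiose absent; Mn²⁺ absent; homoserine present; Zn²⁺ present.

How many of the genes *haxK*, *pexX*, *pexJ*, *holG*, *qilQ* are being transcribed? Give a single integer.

Autoinducer-2 is present, so CilK is inactive.
Indole is present, so OxaU is active.
With repressor OxaU bound, *nolX* is not transcribed.
So NolX is not produced.
Melibiose is absent, so GorZ is inactive.
With no repressor bound, *cilL* is transcribed.
So CilL is produced and active.
With repressor CilL bound, *haxK* is not transcribed.
→ *haxK* is OFF.
SovV is produced constitutively and is active.
Mn²⁺ is absent, so CilV is inactive.
Activator SovV is present, so *pexX* is transcribed.
→ *pexX* is ON.
Fe²⁺ is present, so KulU is active.
Zn²⁺ is present, so NolS is inactive.
With repressor KulU bound, *pexJ* is not transcribed.
→ *pexJ* is OFF.
Citrulline is present, so DulM is inactive.
Homoserine is present, so SovN is inactive.
With no repressor bound, *dovN* is transcribed.
So DovN is produced and active.
No repressor is bound and DovN is active, so *holG* is transcribed.
→ *holG* is ON.
NerT is produced constitutively and is active.
Shikimate is absent, so PexA is active.
No repressor is bound and NerT and PexA are active, so *qilQ* is transcribed.
→ *qilQ* is ON.
3 of the 5 genes are transcribed.

3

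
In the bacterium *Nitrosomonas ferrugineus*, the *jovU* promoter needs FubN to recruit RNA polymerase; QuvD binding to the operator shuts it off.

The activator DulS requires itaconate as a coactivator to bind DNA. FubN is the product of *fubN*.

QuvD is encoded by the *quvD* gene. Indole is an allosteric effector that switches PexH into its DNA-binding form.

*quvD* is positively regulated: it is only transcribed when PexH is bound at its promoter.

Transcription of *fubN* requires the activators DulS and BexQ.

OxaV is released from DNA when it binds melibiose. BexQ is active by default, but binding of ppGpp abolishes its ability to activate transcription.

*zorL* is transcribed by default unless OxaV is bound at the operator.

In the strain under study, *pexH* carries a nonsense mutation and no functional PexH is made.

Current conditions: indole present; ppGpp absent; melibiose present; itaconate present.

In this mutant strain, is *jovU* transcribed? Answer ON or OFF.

ON

Itaconate is present, so DulS is active.
ppGpp is absent, so BexQ is active.
No repressor is bound and DulS and BexQ are active, so *fubN* is transcribed.
So FubN is produced and active.
PexH is non-functional in this strain, so it has no effect.
Required activator PexH is absent, so *quvD* is not transcribed.
So QuvD is not produced.
No repressor is bound and FubN is active, so *jovU* is transcribed.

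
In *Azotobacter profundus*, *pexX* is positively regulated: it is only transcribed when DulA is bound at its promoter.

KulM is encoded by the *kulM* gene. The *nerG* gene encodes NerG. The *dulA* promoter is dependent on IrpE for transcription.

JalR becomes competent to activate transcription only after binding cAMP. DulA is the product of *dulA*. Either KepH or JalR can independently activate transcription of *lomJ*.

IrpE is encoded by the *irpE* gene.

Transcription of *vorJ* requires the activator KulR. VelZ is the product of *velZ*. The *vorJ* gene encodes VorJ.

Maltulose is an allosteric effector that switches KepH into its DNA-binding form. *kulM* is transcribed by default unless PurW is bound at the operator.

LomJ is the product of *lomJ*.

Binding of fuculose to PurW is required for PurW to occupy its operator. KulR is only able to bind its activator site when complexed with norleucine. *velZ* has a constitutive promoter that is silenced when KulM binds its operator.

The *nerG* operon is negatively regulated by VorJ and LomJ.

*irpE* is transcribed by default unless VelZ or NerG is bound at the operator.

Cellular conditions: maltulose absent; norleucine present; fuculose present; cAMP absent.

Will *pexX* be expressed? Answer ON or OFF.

Fuculose is present, so PurW is active.
With repressor PurW bound, *kulM* is not transcribed.
So KulM is not produced.
With no repressor bound, *velZ* is transcribed.
So VelZ is produced and active.
Norleucine is present, so KulR is active.
No repressor is bound and KulR is active, so *vorJ* is transcribed.
So VorJ is produced and active.
Maltulose is absent, so KepH is inactive.
cAMP is absent, so JalR is inactive.
No activator is available at the *lomJ* promoter, so *lomJ* is not transcribed.
So LomJ is not produced.
With repressor VorJ bound, *nerG* is not transcribed.
So NerG is not produced.
With repressor VelZ bound, *irpE* is not transcribed.
So IrpE is not produced.
Required activator IrpE is absent, so *dulA* is not transcribed.
So DulA is not produced.
Required activator DulA is absent, so *pexX* is not transcribed.

OFF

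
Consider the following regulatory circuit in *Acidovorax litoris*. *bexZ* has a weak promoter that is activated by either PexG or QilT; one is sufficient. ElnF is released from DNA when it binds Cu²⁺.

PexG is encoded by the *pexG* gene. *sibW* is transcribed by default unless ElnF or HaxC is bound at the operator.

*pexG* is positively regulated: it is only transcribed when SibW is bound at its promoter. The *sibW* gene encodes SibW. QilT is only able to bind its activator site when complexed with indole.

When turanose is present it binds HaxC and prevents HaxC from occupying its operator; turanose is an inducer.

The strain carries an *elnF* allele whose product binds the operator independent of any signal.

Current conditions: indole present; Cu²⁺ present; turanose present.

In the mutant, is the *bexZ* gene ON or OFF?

ElnF is constitutively active in this strain.
Turanose is present, so HaxC is inactive.
With repressor ElnF bound, *sibW* is not transcribed.
So SibW is not produced.
Required activator SibW is absent, so *pexG* is not transcribed.
So PexG is not produced.
Indole is present, so QilT is active.
Activator QilT is present, so *bexZ* is transcribed.

ON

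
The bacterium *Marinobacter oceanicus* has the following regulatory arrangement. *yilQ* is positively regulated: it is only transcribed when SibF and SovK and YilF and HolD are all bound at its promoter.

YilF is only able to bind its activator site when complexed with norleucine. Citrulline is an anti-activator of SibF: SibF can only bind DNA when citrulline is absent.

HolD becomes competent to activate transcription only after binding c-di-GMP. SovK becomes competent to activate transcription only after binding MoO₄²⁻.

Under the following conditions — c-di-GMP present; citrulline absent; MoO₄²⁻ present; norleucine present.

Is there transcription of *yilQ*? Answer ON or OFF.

Citrulline is absent, so SibF is active.
MoO₄²⁻ is present, so SovK is active.
Norleucine is present, so YilF is active.
c-di-GMP is present, so HolD is active.
No repressor is bound and SibF and SovK and YilF and HolD are active, so *yilQ* is transcribed.

ON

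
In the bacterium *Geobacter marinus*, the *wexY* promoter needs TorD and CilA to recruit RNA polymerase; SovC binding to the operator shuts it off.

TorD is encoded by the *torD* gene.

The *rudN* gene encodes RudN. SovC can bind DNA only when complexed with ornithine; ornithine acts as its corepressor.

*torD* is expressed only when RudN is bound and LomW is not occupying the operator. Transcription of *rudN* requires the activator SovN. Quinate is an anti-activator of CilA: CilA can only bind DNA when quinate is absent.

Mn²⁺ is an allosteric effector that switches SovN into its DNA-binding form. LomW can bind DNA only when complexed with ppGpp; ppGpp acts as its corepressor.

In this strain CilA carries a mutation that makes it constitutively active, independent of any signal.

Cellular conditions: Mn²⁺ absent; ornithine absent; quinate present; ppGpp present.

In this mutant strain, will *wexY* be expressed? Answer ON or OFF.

Ornithine is absent, so SovC is inactive.
ppGpp is present, so LomW is active.
Mn²⁺ is absent, so SovN is inactive.
Required activator SovN is absent, so *rudN* is not transcribed.
So RudN is not produced.
With repressor LomW bound, *torD* is not transcribed.
So TorD is not produced.
CilA is constitutively active in this strain.
Required activator TorD is absent, so *wexY* is not transcribed.

OFF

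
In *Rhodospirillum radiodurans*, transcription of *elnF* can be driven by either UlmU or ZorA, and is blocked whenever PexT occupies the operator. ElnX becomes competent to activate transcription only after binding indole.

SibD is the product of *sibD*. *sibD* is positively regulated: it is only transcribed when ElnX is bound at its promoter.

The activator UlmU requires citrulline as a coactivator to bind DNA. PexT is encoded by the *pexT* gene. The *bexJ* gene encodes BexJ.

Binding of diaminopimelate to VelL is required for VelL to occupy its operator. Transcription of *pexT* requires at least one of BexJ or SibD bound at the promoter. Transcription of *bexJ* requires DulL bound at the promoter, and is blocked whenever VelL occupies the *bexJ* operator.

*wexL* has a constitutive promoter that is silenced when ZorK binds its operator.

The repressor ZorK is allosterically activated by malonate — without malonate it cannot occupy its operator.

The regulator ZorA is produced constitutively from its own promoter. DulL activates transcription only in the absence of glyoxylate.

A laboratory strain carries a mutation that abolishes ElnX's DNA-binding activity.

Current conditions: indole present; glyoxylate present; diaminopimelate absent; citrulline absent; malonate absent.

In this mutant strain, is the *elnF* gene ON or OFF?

Citrulline is absent, so UlmU is inactive.
ZorA is produced constitutively and is active.
Glyoxylate is present, so DulL is inactive.
Diaminopimelate is absent, so VelL is inactive.
Required activator DulL is absent, so *bexJ* is not transcribed.
So BexJ is not produced.
ElnX is non-functional in this strain, so it has no effect.
Required activator ElnX is absent, so *sibD* is not transcribed.
So SibD is not produced.
No activator is available at the *pexT* promoter, so *pexT* is not transcribed.
So PexT is not produced.
Activator ZorA is present, so *elnF* is transcribed.

ON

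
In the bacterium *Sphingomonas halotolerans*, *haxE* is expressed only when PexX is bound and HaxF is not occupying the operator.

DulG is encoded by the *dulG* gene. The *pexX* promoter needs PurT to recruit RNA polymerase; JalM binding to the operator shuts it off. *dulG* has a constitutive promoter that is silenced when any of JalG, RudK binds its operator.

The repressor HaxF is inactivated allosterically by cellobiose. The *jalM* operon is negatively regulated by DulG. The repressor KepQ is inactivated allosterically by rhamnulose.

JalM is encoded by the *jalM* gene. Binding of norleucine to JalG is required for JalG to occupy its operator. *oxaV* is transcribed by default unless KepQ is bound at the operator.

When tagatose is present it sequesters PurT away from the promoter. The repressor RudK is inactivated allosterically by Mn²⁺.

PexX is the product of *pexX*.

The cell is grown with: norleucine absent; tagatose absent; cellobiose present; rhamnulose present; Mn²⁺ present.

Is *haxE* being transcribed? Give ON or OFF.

Tagatose is absent, so PurT is active.
Norleucine is absent, so JalG is inactive.
Mn²⁺ is present, so RudK is inactive.
With no repressor bound, *dulG* is transcribed.
So DulG is produced and active.
With repressor DulG bound, *jalM* is not transcribed.
So JalM is not produced.
No repressor is bound and PurT is active, so *pexX* is transcribed.
So PexX is produced and active.
Cellobiose is present, so HaxF is inactive.
No repressor is bound and PexX is active, so *haxE* is transcribed.

ON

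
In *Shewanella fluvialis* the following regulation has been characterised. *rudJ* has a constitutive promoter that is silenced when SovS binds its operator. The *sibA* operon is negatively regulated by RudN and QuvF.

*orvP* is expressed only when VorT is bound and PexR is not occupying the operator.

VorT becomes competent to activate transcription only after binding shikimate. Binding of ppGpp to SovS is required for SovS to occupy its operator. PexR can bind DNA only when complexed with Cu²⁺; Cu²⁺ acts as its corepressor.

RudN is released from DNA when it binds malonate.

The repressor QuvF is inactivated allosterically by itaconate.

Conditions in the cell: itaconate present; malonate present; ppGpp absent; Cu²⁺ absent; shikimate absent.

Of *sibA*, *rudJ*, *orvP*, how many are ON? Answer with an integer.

Malonate is present, so RudN is inactive.
Itaconate is present, so QuvF is inactive.
With no repressor bound, *sibA* is transcribed.
→ *sibA* is ON.
ppGpp is absent, so SovS is inactive.
With no repressor bound, *rudJ* is transcribed.
→ *rudJ* is ON.
Cu²⁺ is absent, so PexR is inactive.
Shikimate is absent, so VorT is inactive.
Required activator VorT is absent, so *orvP* is not transcribed.
→ *orvP* is OFF.
2 of the 3 genes are transcribed.

2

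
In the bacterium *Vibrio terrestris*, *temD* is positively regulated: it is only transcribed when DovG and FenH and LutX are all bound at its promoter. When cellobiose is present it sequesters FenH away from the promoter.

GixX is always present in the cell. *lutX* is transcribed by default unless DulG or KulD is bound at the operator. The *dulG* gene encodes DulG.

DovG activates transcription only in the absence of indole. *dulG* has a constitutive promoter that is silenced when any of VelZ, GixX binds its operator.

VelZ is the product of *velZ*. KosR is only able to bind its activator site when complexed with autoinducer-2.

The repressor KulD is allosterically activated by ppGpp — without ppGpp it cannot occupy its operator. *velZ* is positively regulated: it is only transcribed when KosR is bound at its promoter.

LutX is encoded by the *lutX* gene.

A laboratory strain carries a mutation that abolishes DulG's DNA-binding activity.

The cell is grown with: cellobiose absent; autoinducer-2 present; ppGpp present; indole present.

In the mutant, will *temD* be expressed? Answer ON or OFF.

OFF

Indole is present, so DovG is inactive.
Cellobiose is absent, so FenH is active.
DulG is non-functional in this strain, so it has no effect.
ppGpp is present, so KulD is active.
With repressor KulD bound, *lutX* is not transcribed.
So LutX is not produced.
Required activator DovG is absent, so *temD* is not transcribed.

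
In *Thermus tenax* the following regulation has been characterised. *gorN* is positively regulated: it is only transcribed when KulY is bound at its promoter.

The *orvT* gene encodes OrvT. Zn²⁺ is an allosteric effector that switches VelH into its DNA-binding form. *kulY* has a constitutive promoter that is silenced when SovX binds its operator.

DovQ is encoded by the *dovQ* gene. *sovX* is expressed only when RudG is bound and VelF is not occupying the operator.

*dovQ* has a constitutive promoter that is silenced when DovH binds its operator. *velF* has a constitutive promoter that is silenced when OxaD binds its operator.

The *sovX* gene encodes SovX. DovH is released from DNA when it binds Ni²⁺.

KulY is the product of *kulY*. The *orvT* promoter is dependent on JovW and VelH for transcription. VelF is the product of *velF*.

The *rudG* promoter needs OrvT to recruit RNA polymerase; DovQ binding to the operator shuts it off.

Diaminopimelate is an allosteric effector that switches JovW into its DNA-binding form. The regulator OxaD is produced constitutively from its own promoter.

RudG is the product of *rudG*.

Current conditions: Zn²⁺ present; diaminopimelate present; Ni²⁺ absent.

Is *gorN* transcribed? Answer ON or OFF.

Ni²⁺ is absent, so DovH is active.
With repressor DovH bound, *dovQ* is not transcribed.
So DovQ is not produced.
Diaminopimelate is present, so JovW is active.
Zn²⁺ is present, so VelH is active.
No repressor is bound and JovW and VelH are active, so *orvT* is transcribed.
So OrvT is produced and active.
No repressor is bound and OrvT is active, so *rudG* is transcribed.
So RudG is produced and active.
OxaD is produced constitutively and is active.
With repressor OxaD bound, *velF* is not transcribed.
So VelF is not produced.
No repressor is bound and RudG is active, so *sovX* is transcribed.
So SovX is produced and active.
With repressor SovX bound, *kulY* is not transcribed.
So KulY is not produced.
Required activator KulY is absent, so *gorN* is not transcribed.

OFF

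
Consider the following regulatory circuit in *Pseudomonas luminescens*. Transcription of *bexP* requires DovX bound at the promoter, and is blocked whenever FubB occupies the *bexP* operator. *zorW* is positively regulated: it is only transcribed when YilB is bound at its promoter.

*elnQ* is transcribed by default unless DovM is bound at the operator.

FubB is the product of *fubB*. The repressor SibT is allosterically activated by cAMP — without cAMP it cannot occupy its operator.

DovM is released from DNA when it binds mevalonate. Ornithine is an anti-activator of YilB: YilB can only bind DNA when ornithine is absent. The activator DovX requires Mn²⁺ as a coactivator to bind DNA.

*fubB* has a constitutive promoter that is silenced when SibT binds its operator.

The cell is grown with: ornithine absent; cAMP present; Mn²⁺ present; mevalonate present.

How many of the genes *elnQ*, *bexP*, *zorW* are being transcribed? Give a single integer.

3

Mevalonate is present, so DovM is inactive.
With no repressor bound, *elnQ* is transcribed.
→ *elnQ* is ON.
cAMP is present, so SibT is active.
With repressor SibT bound, *fubB* is not transcribed.
So FubB is not produced.
Mn²⁺ is present, so DovX is active.
No repressor is bound and DovX is active, so *bexP* is transcribed.
→ *bexP* is ON.
Ornithine is absent, so YilB is active.
No repressor is bound and YilB is active, so *zorW* is transcribed.
→ *zorW* is ON.
3 of the 3 genes are transcribed.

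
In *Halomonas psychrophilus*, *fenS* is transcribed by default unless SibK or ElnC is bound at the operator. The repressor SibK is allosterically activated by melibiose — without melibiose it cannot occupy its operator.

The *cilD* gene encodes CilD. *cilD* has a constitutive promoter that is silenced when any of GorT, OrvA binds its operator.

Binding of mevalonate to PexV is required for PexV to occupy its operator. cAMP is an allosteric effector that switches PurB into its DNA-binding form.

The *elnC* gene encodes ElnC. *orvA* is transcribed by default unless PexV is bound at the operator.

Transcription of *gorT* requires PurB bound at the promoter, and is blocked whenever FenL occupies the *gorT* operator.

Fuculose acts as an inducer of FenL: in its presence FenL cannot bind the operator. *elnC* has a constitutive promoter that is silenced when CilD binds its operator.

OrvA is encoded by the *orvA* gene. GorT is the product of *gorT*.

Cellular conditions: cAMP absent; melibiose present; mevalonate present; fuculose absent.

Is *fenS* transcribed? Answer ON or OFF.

Melibiose is present, so SibK is active.
cAMP is absent, so PurB is inactive.
Fuculose is absent, so FenL is active.
With repressor FenL bound, *gorT* is not transcribed.
So GorT is not produced.
Mevalonate is present, so PexV is active.
With repressor PexV bound, *orvA* is not transcribed.
So OrvA is not produced.
With no repressor bound, *cilD* is transcribed.
So CilD is produced and active.
With repressor CilD bound, *elnC* is not transcribed.
So ElnC is not produced.
With repressor SibK bound, *fenS* is not transcribed.

OFF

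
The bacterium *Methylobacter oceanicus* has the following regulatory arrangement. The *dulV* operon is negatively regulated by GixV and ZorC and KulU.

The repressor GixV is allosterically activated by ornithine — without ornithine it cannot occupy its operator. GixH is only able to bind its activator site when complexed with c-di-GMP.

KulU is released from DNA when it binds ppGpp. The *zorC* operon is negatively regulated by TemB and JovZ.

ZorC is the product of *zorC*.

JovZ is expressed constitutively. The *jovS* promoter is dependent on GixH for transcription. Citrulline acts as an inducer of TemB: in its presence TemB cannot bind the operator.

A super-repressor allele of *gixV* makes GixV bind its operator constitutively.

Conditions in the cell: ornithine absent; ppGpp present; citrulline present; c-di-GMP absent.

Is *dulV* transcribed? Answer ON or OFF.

OFF

GixV is constitutively active in this strain.
Citrulline is present, so TemB is inactive.
JovZ is produced constitutively and is active.
With repressor JovZ bound, *zorC* is not transcribed.
So ZorC is not produced.
ppGpp is present, so KulU is inactive.
With repressor GixV bound, *dulV* is not transcribed.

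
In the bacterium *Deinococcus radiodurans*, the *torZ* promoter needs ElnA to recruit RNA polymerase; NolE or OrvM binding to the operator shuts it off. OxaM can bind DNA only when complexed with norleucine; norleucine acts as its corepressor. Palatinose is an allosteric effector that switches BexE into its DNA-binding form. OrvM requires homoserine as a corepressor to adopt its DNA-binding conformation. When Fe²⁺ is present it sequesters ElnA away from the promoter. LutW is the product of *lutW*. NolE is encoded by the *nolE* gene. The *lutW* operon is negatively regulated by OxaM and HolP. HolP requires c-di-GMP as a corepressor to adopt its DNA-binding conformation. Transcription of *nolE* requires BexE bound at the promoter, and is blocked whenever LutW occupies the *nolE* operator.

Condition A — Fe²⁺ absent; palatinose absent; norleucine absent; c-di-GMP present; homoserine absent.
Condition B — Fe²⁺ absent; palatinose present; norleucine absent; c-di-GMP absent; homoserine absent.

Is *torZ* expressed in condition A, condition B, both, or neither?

both

Condition A:
Fe²⁺ is absent, so ElnA is active.
Palatinose is absent, so BexE is inactive.
Norleucine is absent, so OxaM is inactive.
c-di-GMP is present, so HolP is active.
With repressor HolP bound, *lutW* is not transcribed.
So LutW is not produced.
Required activator BexE is absent, so *nolE* is not transcribed.
So NolE is not produced.
Homoserine is absent, so OrvM is inactive.
No repressor is bound and ElnA is active, so *torZ* is transcribed.
→ *torZ* is ON in A.
Condition B:
Fe²⁺ is absent, so ElnA is active.
Palatinose is present, so BexE is active.
Norleucine is absent, so OxaM is inactive.
c-di-GMP is absent, so HolP is inactive.
With no repressor bound, *lutW* is transcribed.
So LutW is produced and active.
With repressor LutW bound, *nolE* is not transcribed.
So NolE is not produced.
Homoserine is absent, so OrvM is inactive.
No repressor is bound and ElnA is active, so *torZ* is transcribed.
→ *torZ* is ON in B.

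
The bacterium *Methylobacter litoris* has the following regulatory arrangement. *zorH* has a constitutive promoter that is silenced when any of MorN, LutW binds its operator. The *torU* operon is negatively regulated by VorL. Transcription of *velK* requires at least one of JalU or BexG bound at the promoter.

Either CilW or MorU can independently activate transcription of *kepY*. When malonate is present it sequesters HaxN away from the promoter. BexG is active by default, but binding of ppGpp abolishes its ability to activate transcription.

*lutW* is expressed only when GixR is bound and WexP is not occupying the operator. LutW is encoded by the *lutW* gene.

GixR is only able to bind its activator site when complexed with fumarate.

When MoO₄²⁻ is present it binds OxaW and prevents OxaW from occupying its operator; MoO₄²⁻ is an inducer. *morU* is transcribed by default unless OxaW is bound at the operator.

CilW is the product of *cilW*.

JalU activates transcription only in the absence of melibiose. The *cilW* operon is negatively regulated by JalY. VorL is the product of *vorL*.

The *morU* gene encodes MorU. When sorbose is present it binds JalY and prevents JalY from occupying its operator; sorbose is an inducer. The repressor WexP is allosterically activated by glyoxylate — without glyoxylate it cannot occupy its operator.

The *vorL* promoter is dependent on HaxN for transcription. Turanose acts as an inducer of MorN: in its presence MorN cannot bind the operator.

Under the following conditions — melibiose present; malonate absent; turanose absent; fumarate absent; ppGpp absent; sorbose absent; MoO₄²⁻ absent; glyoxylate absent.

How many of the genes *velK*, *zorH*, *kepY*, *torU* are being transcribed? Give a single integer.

1

Melibiose is present, so JalU is inactive.
ppGpp is absent, so BexG is active.
Activator BexG is present, so *velK* is transcribed.
→ *velK* is ON.
Turanose is absent, so MorN is active.
Fumarate is absent, so GixR is inactive.
Glyoxylate is absent, so WexP is inactive.
Required activator GixR is absent, so *lutW* is not transcribed.
So LutW is not produced.
With repressor MorN bound, *zorH* is not transcribed.
→ *zorH* is OFF.
Sorbose is absent, so JalY is active.
With repressor JalY bound, *cilW* is not transcribed.
So CilW is not produced.
MoO₄²⁻ is absent, so OxaW is active.
With repressor OxaW bound, *morU* is not transcribed.
So MorU is not produced.
No activator is available at the *kepY* promoter, so *kepY* is not transcribed.
→ *kepY* is OFF.
Malonate is absent, so HaxN is active.
No repressor is bound and HaxN is active, so *vorL* is transcribed.
So VorL is produced and active.
With repressor VorL bound, *torU* is not transcribed.
→ *torU* is OFF.
1 of the 4 genes is transcribed.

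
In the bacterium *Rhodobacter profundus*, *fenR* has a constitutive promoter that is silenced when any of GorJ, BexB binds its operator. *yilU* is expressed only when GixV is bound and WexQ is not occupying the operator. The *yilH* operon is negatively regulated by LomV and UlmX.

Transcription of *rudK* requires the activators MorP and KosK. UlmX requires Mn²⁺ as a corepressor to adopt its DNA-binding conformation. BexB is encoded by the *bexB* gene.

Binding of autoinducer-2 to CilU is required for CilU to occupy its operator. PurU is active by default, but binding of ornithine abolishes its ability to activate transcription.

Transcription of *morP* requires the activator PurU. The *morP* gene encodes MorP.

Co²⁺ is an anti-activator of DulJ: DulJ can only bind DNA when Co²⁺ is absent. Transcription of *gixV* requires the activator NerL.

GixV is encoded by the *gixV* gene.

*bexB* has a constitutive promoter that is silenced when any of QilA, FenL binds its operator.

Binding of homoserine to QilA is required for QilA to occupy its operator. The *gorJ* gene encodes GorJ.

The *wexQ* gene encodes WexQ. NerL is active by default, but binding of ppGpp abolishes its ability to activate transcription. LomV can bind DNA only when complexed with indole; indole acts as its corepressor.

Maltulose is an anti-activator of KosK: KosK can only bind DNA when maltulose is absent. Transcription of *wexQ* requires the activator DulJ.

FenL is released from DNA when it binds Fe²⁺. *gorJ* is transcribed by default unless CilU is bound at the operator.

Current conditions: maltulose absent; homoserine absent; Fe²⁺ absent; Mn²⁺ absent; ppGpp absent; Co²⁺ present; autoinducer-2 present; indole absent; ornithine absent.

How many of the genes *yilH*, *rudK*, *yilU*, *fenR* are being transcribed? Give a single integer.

4

Indole is absent, so LomV is inactive.
Mn²⁺ is absent, so UlmX is inactive.
With no repressor bound, *yilH* is transcribed.
→ *yilH* is ON.
Ornithine is absent, so PurU is active.
No repressor is bound and PurU is active, so *morP* is transcribed.
So MorP is produced and active.
Maltulose is absent, so KosK is active.
No repressor is bound and MorP and KosK are active, so *rudK* is transcribed.
→ *rudK* is ON.
ppGpp is absent, so NerL is active.
No repressor is bound and NerL is active, so *gixV* is transcribed.
So GixV is produced and active.
Co²⁺ is present, so DulJ is inactive.
Required activator DulJ is absent, so *wexQ* is not transcribed.
So WexQ is not produced.
No repressor is bound and GixV is active, so *yilU* is transcribed.
→ *yilU* is ON.
Autoinducer-2 is present, so CilU is active.
With repressor CilU bound, *gorJ* is not transcribed.
So GorJ is not produced.
Homoserine is absent, so QilA is inactive.
Fe²⁺ is absent, so FenL is active.
With repressor FenL bound, *bexB* is not transcribed.
So BexB is not produced.
With no repressor bound, *fenR* is transcribed.
→ *fenR* is ON.
4 of the 4 genes are transcribed.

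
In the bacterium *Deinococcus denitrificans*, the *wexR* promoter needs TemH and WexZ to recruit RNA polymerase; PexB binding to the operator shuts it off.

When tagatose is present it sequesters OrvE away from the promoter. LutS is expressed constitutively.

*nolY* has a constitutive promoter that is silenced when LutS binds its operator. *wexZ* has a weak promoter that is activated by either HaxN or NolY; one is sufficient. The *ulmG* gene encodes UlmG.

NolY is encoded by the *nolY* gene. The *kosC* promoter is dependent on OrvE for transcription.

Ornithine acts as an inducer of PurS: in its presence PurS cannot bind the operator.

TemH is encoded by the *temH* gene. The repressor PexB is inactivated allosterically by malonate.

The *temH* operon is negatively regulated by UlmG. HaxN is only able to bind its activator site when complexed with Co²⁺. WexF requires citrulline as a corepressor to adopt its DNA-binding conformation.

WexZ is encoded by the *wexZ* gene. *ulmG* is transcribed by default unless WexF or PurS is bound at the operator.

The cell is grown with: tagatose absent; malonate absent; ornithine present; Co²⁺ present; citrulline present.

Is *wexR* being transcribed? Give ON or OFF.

OFF

Malonate is absent, so PexB is active.
Citrulline is present, so WexF is active.
Ornithine is present, so PurS is inactive.
With repressor WexF bound, *ulmG* is not transcribed.
So UlmG is not produced.
With no repressor bound, *temH* is transcribed.
So TemH is produced and active.
Co²⁺ is present, so HaxN is active.
LutS is produced constitutively and is active.
With repressor LutS bound, *nolY* is not transcribed.
So NolY is not produced.
Activator HaxN is present, so *wexZ* is transcribed.
So WexZ is produced and active.
With repressor PexB bound, *wexR* is not transcribed.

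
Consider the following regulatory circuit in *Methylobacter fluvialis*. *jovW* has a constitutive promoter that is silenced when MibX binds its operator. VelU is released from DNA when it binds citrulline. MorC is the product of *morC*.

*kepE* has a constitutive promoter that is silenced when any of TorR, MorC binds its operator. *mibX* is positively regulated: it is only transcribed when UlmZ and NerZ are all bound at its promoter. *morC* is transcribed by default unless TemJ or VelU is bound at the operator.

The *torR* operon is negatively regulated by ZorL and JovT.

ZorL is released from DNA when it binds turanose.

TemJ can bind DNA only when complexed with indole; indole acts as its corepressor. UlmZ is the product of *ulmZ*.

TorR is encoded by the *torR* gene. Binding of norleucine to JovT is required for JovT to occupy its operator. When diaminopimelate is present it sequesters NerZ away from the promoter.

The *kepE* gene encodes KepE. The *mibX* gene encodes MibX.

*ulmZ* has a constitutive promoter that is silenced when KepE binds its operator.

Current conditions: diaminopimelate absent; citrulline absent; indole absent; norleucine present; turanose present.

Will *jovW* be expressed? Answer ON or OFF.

Turanose is present, so ZorL is inactive.
Norleucine is present, so JovT is active.
With repressor JovT bound, *torR* is not transcribed.
So TorR is not produced.
Indole is absent, so TemJ is inactive.
Citrulline is absent, so VelU is active.
With repressor VelU bound, *morC* is not transcribed.
So MorC is not produced.
With no repressor bound, *kepE* is transcribed.
So KepE is produced and active.
With repressor KepE bound, *ulmZ* is not transcribed.
So UlmZ is not produced.
Diaminopimelate is absent, so NerZ is active.
Required activator UlmZ is absent, so *mibX* is not transcribed.
So MibX is not produced.
With no repressor bound, *jovW* is transcribed.

ON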